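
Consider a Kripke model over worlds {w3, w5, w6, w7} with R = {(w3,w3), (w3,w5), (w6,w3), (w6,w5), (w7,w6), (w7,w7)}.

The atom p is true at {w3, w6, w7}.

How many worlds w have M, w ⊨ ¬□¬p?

w3: □¬p is F. ✓
w5: □¬p is T. ✗
w6: □¬p is F. ✓
w7: □¬p is F. ✓
Satisfying worlds: {w3, w6, w7}.

3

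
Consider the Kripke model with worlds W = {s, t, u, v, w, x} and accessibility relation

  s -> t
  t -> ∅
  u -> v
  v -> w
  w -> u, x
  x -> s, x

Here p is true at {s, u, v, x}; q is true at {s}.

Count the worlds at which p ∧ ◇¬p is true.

2

s: p is T, ◇¬p is T. ✓
t: p is F, ◇¬p is F. ✗
u: p is T, ◇¬p is F. ✗
v: p is T, ◇¬p is T. ✓
w: p is F, ◇¬p is F. ✗
x: p is T, ◇¬p is F. ✗
Satisfying worlds: {s, v}.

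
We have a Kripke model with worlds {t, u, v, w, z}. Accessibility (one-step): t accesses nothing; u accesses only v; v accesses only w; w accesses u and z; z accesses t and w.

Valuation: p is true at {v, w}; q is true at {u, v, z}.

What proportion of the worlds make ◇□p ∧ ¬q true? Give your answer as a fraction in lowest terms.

t: ◇□p is F, ¬q is T. ✗
u: ◇□p is T, ¬q is F. ✗
v: ◇□p is F, ¬q is F. ✗
w: ◇□p is T, ¬q is T. ✓
z: ◇□p is T, ¬q is F. ✗
That's 1 of 5 worlds, so 1/5.

1/5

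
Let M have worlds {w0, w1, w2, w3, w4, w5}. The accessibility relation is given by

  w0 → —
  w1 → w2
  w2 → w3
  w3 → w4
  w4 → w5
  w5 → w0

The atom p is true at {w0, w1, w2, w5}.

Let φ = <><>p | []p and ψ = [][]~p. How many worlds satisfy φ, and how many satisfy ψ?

For <><>p | []p:
w0: <><>p is F, []p is T. ✓
w1: <><>p is F, []p is T. ✓
w2: <><>p is F, []p is F. ✗
w3: <><>p is T, []p is F. ✓
w4: <><>p is T, []p is T. ✓
w5: <><>p is F, []p is T. ✓
— 5 worlds.
For [][]~p:
w0: no successors, so [][]~p holds vacuously. ✓
w1: successors {w2}; []~p there: w2:T. ✓
w2: successors {w3}; []~p there: w3:T. ✓
w3: successors {w4}; []~p there: w4:F. ✗
w4: successors {w5}; []~p there: w5:F. ✗
w5: successors {w0}; []~p there: w0:T. ✓
— 4 worlds.

5 and 4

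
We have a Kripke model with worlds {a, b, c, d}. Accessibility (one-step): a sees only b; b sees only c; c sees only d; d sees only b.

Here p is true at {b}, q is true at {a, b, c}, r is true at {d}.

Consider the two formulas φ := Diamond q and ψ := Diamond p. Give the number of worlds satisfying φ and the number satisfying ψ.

3 and 2

For Diamond q:
a: successors {b}; q there: b:T. ✓
b: successors {c}; q there: c:T. ✓
c: successors {d}; q there: d:F. ✗
d: successors {b}; q there: b:T. ✓
— 3 worlds.
For Diamond p:
a: successors {b}; p there: b:T. ✓
b: successors {c}; p there: c:F. ✗
c: successors {d}; p there: d:F. ✗
d: successors {b}; p there: b:T. ✓
— 2 worlds.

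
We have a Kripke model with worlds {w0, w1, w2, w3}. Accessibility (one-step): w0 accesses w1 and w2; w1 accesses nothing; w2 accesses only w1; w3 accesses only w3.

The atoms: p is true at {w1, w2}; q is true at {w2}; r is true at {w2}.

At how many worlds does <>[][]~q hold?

3

w0: successors {w1, w2}; [][]~q there: w1:T, w2:T. ✓
w1: no successors, so <>[][]~q fails. ✗
w2: successors {w1}; [][]~q there: w1:T. ✓
w3: successors {w3}; [][]~q there: w3:T. ✓
Satisfying worlds: {w0, w2, w3}.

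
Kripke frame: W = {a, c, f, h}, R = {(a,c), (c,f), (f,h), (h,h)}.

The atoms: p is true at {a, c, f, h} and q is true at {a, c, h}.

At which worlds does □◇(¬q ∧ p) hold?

{a}

a: successors {c}; ◇(¬q ∧ p) there: c:T. ✓
c: successors {f}; ◇(¬q ∧ p) there: f:F. ✗
f: successors {h}; ◇(¬q ∧ p) there: h:F. ✗
h: successors {h}; ◇(¬q ∧ p) there: h:F. ✗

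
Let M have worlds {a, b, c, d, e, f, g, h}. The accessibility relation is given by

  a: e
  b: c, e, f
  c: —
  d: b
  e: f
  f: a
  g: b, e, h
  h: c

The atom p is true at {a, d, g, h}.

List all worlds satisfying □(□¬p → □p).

a: successors {e}; □¬p → □p there: e:F. ✗
b: successors {c, e, f}; □¬p → □p there: c:T, e:F, f:T. ✗
c: no successors, so □(□¬p → □p) holds vacuously. ✓
d: successors {b}; □¬p → □p there: b:F. ✗
e: successors {f}; □¬p → □p there: f:T. ✓
f: successors {a}; □¬p → □p there: a:F. ✗
g: successors {b, e, h}; □¬p → □p there: b:F, e:F, h:F. ✗
h: successors {c}; □¬p → □p there: c:T. ✓

{c, e, h}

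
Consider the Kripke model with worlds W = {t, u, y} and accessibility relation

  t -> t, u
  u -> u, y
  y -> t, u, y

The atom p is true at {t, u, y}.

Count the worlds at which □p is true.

3

t: successors {t, u}; p there: t:T, u:T. ✓
u: successors {u, y}; p there: u:T, y:T. ✓
y: successors {t, u, y}; p there: t:T, u:T, y:T. ✓
Satisfying worlds: {t, u, y}.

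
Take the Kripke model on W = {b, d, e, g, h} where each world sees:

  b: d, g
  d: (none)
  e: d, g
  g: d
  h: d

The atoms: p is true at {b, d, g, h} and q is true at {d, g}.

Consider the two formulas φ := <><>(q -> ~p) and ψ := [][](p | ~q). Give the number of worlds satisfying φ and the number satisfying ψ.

For <><>(q -> ~p):
b: successors {d, g}; <>(q -> ~p) there: d:F, g:F. ✗
d: no successors, so <><>(q -> ~p) fails. ✗
e: successors {d, g}; <>(q -> ~p) there: d:F, g:F. ✗
g: successors {d}; <>(q -> ~p) there: d:F. ✗
h: successors {d}; <>(q -> ~p) there: d:F. ✗
— 0 worlds.
For [][](p | ~q):
b: successors {d, g}; [](p | ~q) there: d:T, g:T. ✓
d: no successors, so [][](p | ~q) holds vacuously. ✓
e: successors {d, g}; [](p | ~q) there: d:T, g:T. ✓
g: successors {d}; [](p | ~q) there: d:T. ✓
h: successors {d}; [](p | ~q) there: d:T. ✓
— 5 worlds.

0 and 5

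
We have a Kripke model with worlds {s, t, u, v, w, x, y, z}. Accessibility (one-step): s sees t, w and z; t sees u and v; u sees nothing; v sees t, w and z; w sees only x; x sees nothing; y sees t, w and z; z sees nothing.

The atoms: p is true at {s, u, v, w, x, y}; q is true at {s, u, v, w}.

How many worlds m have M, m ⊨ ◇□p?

s: successors {t, w, z}; □p there: t:T, w:T, z:T. ✓
t: successors {u, v}; □p there: u:T, v:F. ✓
u: no successors, so ◇□p fails. ✗
v: successors {t, w, z}; □p there: t:T, w:T, z:T. ✓
w: successors {x}; □p there: x:T. ✓
x: no successors, so ◇□p fails. ✗
y: successors {t, w, z}; □p there: t:T, w:T, z:T. ✓
z: no successors, so ◇□p fails. ✗
Satisfying worlds: {s, t, v, w, y}.

5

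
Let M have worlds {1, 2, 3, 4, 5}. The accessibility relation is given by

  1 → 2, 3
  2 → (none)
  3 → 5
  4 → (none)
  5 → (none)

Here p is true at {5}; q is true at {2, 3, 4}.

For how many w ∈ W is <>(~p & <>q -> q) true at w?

1: successors {2, 3}; ~p & <>q -> q there: 2:T, 3:T. ✓
2: no successors, so <>(~p & <>q -> q) fails. ✗
3: successors {5}; ~p & <>q -> q there: 5:T. ✓
4: no successors, so <>(~p & <>q -> q) fails. ✗
5: no successors, so <>(~p & <>q -> q) fails. ✗
Satisfying worlds: {1, 3}.

2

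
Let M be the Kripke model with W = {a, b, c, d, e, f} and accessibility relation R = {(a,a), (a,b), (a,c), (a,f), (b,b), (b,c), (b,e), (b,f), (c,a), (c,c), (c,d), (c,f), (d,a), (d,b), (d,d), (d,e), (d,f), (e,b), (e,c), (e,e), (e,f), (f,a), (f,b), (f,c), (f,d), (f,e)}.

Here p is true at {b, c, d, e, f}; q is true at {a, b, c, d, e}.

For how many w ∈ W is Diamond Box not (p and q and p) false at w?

a: successors {a, b, c, f}; Box not (p and q and p) there: a:F, b:F, c:F, f:F. ✗
b: successors {b, c, e, f}; Box not (p and q and p) there: b:F, c:F, e:F, f:F. ✗
c: successors {a, c, d, f}; Box not (p and q and p) there: a:F, c:F, d:F, f:F. ✗
d: successors {a, b, d, e, f}; Box not (p and q and p) there: a:F, b:F, d:F, e:F, f:F. ✗
e: successors {b, c, e, f}; Box not (p and q and p) there: b:F, c:F, e:F, f:F. ✗
f: successors {a, b, c, d, e}; Box not (p and q and p) there: a:F, b:F, c:F, d:F, e:F. ✗
Satisfying worlds: ∅.
So Diamond Box not (p and q and p) fails at the other 6 worlds.

6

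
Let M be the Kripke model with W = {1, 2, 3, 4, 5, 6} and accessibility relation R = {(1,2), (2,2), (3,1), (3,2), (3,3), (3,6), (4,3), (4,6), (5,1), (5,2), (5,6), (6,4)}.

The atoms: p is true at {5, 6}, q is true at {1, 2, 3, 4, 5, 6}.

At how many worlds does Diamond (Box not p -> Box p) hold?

3

1: successors {2}; Box not p -> Box p there: 2:F. ✗
2: successors {2}; Box not p -> Box p there: 2:F. ✗
3: successors {1, 2, 3, 6}; Box not p -> Box p there: 1:F, 2:F, 3:T, 6:F. ✓
4: successors {3, 6}; Box not p -> Box p there: 3:T, 6:F. ✓
5: successors {1, 2, 6}; Box not p -> Box p there: 1:F, 2:F, 6:F. ✗
6: successors {4}; Box not p -> Box p there: 4:T. ✓
Satisfying worlds: {3, 4, 6}.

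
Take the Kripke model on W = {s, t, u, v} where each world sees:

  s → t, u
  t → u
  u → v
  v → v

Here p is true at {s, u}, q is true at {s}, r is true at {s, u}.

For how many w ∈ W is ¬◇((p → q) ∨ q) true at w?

1

s: ◇((p → q) ∨ q) is T. ✗
t: ◇((p → q) ∨ q) is F. ✓
u: ◇((p → q) ∨ q) is T. ✗
v: ◇((p → q) ∨ q) is T. ✗
Satisfying worlds: {t}.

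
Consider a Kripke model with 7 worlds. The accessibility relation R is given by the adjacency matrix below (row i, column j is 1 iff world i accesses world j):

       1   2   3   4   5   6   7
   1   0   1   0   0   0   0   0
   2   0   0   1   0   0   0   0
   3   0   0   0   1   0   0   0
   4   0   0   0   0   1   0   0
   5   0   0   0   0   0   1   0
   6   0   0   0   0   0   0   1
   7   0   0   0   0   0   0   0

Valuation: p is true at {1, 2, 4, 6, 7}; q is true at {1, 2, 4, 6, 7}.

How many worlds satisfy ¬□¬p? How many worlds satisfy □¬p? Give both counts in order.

For ¬□¬p:
1: □¬p is F. ✓
2: □¬p is T. ✗
3: □¬p is F. ✓
4: □¬p is T. ✗
5: □¬p is F. ✓
6: □¬p is F. ✓
7: □¬p is T. ✗
— 4 worlds.
For □¬p:
1: successors {2}; ¬p there: 2:F. ✗
2: successors {3}; ¬p there: 3:T. ✓
3: successors {4}; ¬p there: 4:F. ✗
4: successors {5}; ¬p there: 5:T. ✓
5: successors {6}; ¬p there: 6:F. ✗
6: successors {7}; ¬p there: 7:F. ✗
7: no successors, so □¬p holds vacuously. ✓
— 3 worlds.

4 and 3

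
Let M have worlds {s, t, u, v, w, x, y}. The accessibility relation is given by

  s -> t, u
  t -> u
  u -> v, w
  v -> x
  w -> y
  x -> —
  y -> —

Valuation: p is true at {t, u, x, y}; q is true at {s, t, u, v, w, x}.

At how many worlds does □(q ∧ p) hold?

s: successors {t, u}; q ∧ p there: t:T, u:T. ✓
t: successors {u}; q ∧ p there: u:T. ✓
u: successors {v, w}; q ∧ p there: v:F, w:F. ✗
v: successors {x}; q ∧ p there: x:T. ✓
w: successors {y}; q ∧ p there: y:F. ✗
x: no successors, so □(q ∧ p) holds vacuously. ✓
y: no successors, so □(q ∧ p) holds vacuously. ✓
Satisfying worlds: {s, t, v, x, y}.

5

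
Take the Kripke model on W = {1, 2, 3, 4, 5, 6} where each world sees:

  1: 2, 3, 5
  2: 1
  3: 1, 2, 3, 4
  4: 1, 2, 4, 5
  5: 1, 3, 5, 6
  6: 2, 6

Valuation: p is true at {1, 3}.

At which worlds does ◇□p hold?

1: successors {2, 3, 5}; □p there: 2:T, 3:F, 5:F. ✓
2: successors {1}; □p there: 1:F. ✗
3: successors {1, 2, 3, 4}; □p there: 1:F, 2:T, 3:F, 4:F. ✓
4: successors {1, 2, 4, 5}; □p there: 1:F, 2:T, 4:F, 5:F. ✓
5: successors {1, 3, 5, 6}; □p there: 1:F, 3:F, 5:F, 6:F. ✗
6: successors {2, 6}; □p there: 2:T, 6:F. ✓

{1, 3, 4, 6}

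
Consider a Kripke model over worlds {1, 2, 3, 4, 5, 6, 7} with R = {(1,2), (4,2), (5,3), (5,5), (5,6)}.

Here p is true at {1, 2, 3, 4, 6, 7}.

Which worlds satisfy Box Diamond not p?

1: successors {2}; Diamond not p there: 2:F. ✗
2: no successors, so Box Diamond not p holds vacuously. ✓
3: no successors, so Box Diamond not p holds vacuously. ✓
4: successors {2}; Diamond not p there: 2:F. ✗
5: successors {3, 5, 6}; Diamond not p there: 3:F, 5:T, 6:F. ✗
6: no successors, so Box Diamond not p holds vacuously. ✓
7: no successors, so Box Diamond not p holds vacuously. ✓

{2, 3, 6, 7}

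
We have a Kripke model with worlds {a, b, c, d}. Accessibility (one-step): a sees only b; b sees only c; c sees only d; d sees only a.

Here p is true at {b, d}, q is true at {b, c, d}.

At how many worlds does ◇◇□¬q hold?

a: successors {b}; ◇□¬q there: b:F. ✗
b: successors {c}; ◇□¬q there: c:T. ✓
c: successors {d}; ◇□¬q there: d:F. ✗
d: successors {a}; ◇□¬q there: a:F. ✗
Satisfying worlds: {b}.

1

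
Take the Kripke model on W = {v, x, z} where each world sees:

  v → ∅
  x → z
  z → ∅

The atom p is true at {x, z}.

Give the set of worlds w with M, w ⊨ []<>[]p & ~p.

v: []<>[]p is T, ~p is T. ✓
x: []<>[]p is F, ~p is F. ✗
z: []<>[]p is T, ~p is F. ✗

{v}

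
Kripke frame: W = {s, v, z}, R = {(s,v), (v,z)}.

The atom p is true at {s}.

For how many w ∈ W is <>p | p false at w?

2

s: <>p is F, p is T. ✓
v: <>p is F, p is F. ✗
z: <>p is F, p is F. ✗
Satisfying worlds: {s}.
So <>p | p fails at the other 2 worlds.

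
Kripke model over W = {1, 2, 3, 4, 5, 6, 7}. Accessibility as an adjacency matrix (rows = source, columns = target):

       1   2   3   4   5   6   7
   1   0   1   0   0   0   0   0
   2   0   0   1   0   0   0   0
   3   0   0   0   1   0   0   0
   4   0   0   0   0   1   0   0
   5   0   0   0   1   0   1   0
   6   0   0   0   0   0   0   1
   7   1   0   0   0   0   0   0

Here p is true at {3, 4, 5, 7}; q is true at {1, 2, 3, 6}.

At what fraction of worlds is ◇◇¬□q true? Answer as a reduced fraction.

1: successors {2}; ◇¬□q there: 2:T. ✓
2: successors {3}; ◇¬□q there: 3:T. ✓
3: successors {4}; ◇¬□q there: 4:T. ✓
4: successors {5}; ◇¬□q there: 5:T. ✓
5: successors {4, 6}; ◇¬□q there: 4:T, 6:F. ✓
6: successors {7}; ◇¬□q there: 7:F. ✗
7: successors {1}; ◇¬□q there: 1:F. ✗
That's 5 of 7 worlds, so 5/7.

5/7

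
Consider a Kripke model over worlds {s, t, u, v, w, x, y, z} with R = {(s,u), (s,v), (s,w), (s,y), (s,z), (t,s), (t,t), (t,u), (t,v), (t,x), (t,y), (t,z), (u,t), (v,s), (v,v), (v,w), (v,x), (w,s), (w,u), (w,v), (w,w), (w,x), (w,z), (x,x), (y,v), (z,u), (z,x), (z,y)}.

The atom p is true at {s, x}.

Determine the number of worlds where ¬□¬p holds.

5

s: □¬p is T. ✗
t: □¬p is F. ✓
u: □¬p is T. ✗
v: □¬p is F. ✓
w: □¬p is F. ✓
x: □¬p is F. ✓
y: □¬p is T. ✗
z: □¬p is F. ✓
Satisfying worlds: {t, v, w, x, z}.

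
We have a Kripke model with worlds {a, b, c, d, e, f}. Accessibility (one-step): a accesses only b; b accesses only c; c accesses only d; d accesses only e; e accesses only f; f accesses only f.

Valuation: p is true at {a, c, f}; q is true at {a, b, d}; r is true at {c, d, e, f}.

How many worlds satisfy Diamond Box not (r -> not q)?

1

a: successors {b}; Box not (r -> not q) there: b:F. ✗
b: successors {c}; Box not (r -> not q) there: c:T. ✓
c: successors {d}; Box not (r -> not q) there: d:F. ✗
d: successors {e}; Box not (r -> not q) there: e:F. ✗
e: successors {f}; Box not (r -> not q) there: f:F. ✗
f: successors {f}; Box not (r -> not q) there: f:F. ✗
Satisfying worlds: {b}.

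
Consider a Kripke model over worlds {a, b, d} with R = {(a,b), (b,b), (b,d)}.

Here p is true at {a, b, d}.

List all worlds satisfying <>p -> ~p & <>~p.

{d}

a: <>p is T, ~p & <>~p is F. ✗
b: <>p is T, ~p & <>~p is F. ✗
d: <>p is F, ~p & <>~p is F. ✓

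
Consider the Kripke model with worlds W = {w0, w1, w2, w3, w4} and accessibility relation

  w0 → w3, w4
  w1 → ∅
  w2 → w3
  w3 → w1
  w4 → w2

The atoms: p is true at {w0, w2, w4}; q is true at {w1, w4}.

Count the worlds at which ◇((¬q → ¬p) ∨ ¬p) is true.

w0: successors {w3, w4}; (¬q → ¬p) ∨ ¬p there: w3:T, w4:T. ✓
w1: no successors, so ◇((¬q → ¬p) ∨ ¬p) fails. ✗
w2: successors {w3}; (¬q → ¬p) ∨ ¬p there: w3:T. ✓
w3: successors {w1}; (¬q → ¬p) ∨ ¬p there: w1:T. ✓
w4: successors {w2}; (¬q → ¬p) ∨ ¬p there: w2:F. ✗
Satisfying worlds: {w0, w2, w3}.

3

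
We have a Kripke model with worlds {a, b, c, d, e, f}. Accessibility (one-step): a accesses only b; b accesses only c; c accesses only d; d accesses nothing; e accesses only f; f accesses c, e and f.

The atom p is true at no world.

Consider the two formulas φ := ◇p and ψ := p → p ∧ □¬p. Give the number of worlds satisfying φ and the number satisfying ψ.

0 and 6

For ◇p:
a: successors {b}; p there: b:F. ✗
b: successors {c}; p there: c:F. ✗
c: successors {d}; p there: d:F. ✗
d: no successors, so ◇p fails. ✗
e: successors {f}; p there: f:F. ✗
f: successors {c, e, f}; p there: c:F, e:F, f:F. ✗
— 0 worlds.
For p → p ∧ □¬p:
a: p is F, p ∧ □¬p is F. ✓
b: p is F, p ∧ □¬p is F. ✓
c: p is F, p ∧ □¬p is F. ✓
d: p is F, p ∧ □¬p is F. ✓
e: p is F, p ∧ □¬p is F. ✓
f: p is F, p ∧ □¬p is F. ✓
— 6 worlds.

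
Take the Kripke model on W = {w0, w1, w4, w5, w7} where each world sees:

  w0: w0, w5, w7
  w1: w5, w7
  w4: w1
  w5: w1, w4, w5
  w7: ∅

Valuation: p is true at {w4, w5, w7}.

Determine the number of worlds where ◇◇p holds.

4

w0: successors {w0, w5, w7}; ◇p there: w0:T, w5:T, w7:F. ✓
w1: successors {w5, w7}; ◇p there: w5:T, w7:F. ✓
w4: successors {w1}; ◇p there: w1:T. ✓
w5: successors {w1, w4, w5}; ◇p there: w1:T, w4:F, w5:T. ✓
w7: no successors, so ◇◇p fails. ✗
Satisfying worlds: {w0, w1, w4, w5}.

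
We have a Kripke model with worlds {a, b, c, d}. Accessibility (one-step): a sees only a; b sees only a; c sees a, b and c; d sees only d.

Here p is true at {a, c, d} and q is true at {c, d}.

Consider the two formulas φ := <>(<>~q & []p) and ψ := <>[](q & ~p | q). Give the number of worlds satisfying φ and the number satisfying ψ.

3 and 1

For <>(<>~q & []p):
a: successors {a}; <>~q & []p there: a:T. ✓
b: successors {a}; <>~q & []p there: a:T. ✓
c: successors {a, b, c}; <>~q & []p there: a:T, b:T, c:F. ✓
d: successors {d}; <>~q & []p there: d:F. ✗
— 3 worlds.
For <>[](q & ~p | q):
a: successors {a}; [](q & ~p | q) there: a:F. ✗
b: successors {a}; [](q & ~p | q) there: a:F. ✗
c: successors {a, b, c}; [](q & ~p | q) there: a:F, b:F, c:F. ✗
d: successors {d}; [](q & ~p | q) there: d:T. ✓
— 1 world.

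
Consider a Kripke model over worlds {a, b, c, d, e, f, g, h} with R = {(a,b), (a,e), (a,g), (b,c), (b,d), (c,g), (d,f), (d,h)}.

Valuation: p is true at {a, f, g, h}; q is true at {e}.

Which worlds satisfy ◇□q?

{a, c, d}

a: successors {b, e, g}; □q there: b:F, e:T, g:T. ✓
b: successors {c, d}; □q there: c:F, d:F. ✗
c: successors {g}; □q there: g:T. ✓
d: successors {f, h}; □q there: f:T, h:T. ✓
e: no successors, so ◇□q fails. ✗
f: no successors, so ◇□q fails. ✗
g: no successors, so ◇□q fails. ✗
h: no successors, so ◇□q fails. ✗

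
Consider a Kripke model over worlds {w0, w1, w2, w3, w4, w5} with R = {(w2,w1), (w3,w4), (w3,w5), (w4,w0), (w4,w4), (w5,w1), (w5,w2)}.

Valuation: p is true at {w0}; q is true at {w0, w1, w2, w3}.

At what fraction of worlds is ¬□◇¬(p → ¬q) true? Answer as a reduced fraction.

2/3

w0: □◇¬(p → ¬q) is T. ✗
w1: □◇¬(p → ¬q) is T. ✗
w2: □◇¬(p → ¬q) is F. ✓
w3: □◇¬(p → ¬q) is F. ✓
w4: □◇¬(p → ¬q) is F. ✓
w5: □◇¬(p → ¬q) is F. ✓
That's 4 of 6 worlds, so 4/6 = 2/3.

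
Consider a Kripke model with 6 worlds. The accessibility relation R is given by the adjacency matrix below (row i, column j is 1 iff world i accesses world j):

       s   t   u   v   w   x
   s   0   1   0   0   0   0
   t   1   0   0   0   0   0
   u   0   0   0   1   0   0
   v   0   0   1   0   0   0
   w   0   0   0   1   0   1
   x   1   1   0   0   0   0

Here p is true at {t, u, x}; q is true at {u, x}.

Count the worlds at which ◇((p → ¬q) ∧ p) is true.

s: successors {t}; (p → ¬q) ∧ p there: t:T. ✓
t: successors {s}; (p → ¬q) ∧ p there: s:F. ✗
u: successors {v}; (p → ¬q) ∧ p there: v:F. ✗
v: successors {u}; (p → ¬q) ∧ p there: u:F. ✗
w: successors {v, x}; (p → ¬q) ∧ p there: v:F, x:F. ✗
x: successors {s, t}; (p → ¬q) ∧ p there: s:F, t:T. ✓
Satisfying worlds: {s, x}.

2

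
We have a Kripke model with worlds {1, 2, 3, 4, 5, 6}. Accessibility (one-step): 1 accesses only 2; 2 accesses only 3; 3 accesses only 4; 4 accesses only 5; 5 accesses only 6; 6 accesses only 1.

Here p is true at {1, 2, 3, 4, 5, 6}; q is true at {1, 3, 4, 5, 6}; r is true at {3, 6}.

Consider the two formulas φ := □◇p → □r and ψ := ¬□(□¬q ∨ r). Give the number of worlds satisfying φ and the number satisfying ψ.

For □◇p → □r:
1: □◇p is T, □r is F. ✗
2: □◇p is T, □r is T. ✓
3: □◇p is T, □r is F. ✗
4: □◇p is T, □r is F. ✗
5: □◇p is T, □r is T. ✓
6: □◇p is T, □r is F. ✗
— 2 worlds.
For ¬□(□¬q ∨ r):
1: □(□¬q ∨ r) is F. ✓
2: □(□¬q ∨ r) is T. ✗
3: □(□¬q ∨ r) is F. ✓
4: □(□¬q ∨ r) is F. ✓
5: □(□¬q ∨ r) is T. ✗
6: □(□¬q ∨ r) is T. ✗
— 3 worlds.

2 and 3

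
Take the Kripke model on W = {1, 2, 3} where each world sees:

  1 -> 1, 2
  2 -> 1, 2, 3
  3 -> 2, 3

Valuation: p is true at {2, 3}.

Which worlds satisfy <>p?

1: successors {1, 2}; p there: 1:F, 2:T. ✓
2: successors {1, 2, 3}; p there: 1:F, 2:T, 3:T. ✓
3: successors {2, 3}; p there: 2:T, 3:T. ✓

{1, 2, 3}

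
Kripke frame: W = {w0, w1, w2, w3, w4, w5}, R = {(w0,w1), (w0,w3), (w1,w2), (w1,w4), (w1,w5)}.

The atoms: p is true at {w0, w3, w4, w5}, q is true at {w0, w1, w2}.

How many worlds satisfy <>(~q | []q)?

2

w0: successors {w1, w3}; ~q | []q there: w1:F, w3:T. ✓
w1: successors {w2, w4, w5}; ~q | []q there: w2:T, w4:T, w5:T. ✓
w2: no successors, so <>(~q | []q) fails. ✗
w3: no successors, so <>(~q | []q) fails. ✗
w4: no successors, so <>(~q | []q) fails. ✗
w5: no successors, so <>(~q | []q) fails. ✗
Satisfying worlds: {w0, w1}.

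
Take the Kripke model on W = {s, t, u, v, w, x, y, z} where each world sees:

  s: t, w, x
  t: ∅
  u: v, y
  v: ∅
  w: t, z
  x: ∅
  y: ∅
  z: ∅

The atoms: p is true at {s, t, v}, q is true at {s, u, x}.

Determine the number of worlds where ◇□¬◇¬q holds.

3

s: successors {t, w, x}; □¬◇¬q there: t:T, w:T, x:T. ✓
t: no successors, so ◇□¬◇¬q fails. ✗
u: successors {v, y}; □¬◇¬q there: v:T, y:T. ✓
v: no successors, so ◇□¬◇¬q fails. ✗
w: successors {t, z}; □¬◇¬q there: t:T, z:T. ✓
x: no successors, so ◇□¬◇¬q fails. ✗
y: no successors, so ◇□¬◇¬q fails. ✗
z: no successors, so ◇□¬◇¬q fails. ✗
Satisfying worlds: {s, u, w}.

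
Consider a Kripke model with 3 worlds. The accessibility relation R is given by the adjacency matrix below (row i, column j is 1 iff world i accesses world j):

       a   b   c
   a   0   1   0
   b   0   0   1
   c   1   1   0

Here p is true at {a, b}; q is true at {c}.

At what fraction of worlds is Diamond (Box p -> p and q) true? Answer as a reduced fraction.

2/3

a: successors {b}; Box p -> p and q there: b:T. ✓
b: successors {c}; Box p -> p and q there: c:F. ✗
c: successors {a, b}; Box p -> p and q there: a:F, b:T. ✓
That's 2 of 3 worlds, so 2/3.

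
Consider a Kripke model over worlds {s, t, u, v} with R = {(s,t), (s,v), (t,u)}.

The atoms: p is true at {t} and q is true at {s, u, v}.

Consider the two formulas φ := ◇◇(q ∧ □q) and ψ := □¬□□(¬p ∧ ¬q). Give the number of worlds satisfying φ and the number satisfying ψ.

For ◇◇(q ∧ □q):
s: successors {t, v}; ◇(q ∧ □q) there: t:T, v:F. ✓
t: successors {u}; ◇(q ∧ □q) there: u:F. ✗
u: no successors, so ◇◇(q ∧ □q) fails. ✗
v: no successors, so ◇◇(q ∧ □q) fails. ✗
— 1 world.
For □¬□□(¬p ∧ ¬q):
s: successors {t, v}; ¬□□(¬p ∧ ¬q) there: t:F, v:F. ✗
t: successors {u}; ¬□□(¬p ∧ ¬q) there: u:F. ✗
u: no successors, so □¬□□(¬p ∧ ¬q) holds vacuously. ✓
v: no successors, so □¬□□(¬p ∧ ¬q) holds vacuously. ✓
— 2 worlds.

1 and 2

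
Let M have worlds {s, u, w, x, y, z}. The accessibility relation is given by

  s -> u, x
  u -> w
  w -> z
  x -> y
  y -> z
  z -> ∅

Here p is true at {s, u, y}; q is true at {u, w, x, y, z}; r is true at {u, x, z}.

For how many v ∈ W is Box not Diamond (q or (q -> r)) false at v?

s: successors {u, x}; not Diamond (q or (q -> r)) there: u:F, x:F. ✗
u: successors {w}; not Diamond (q or (q -> r)) there: w:F. ✗
w: successors {z}; not Diamond (q or (q -> r)) there: z:T. ✓
x: successors {y}; not Diamond (q or (q -> r)) there: y:F. ✗
y: successors {z}; not Diamond (q or (q -> r)) there: z:T. ✓
z: no successors, so Box not Diamond (q or (q -> r)) holds vacuously. ✓
Satisfying worlds: {w, y, z}.
So Box not Diamond (q or (q -> r)) fails at the other 3 worlds.

3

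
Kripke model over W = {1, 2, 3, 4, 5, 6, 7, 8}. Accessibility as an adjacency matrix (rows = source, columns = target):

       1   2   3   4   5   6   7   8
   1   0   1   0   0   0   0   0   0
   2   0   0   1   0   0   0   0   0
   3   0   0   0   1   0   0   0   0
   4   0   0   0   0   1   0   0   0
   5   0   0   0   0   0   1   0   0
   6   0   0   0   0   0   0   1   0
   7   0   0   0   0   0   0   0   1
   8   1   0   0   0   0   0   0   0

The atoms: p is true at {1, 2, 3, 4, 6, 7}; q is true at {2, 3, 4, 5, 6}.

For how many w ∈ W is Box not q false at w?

1: successors {2}; not q there: 2:F. ✗
2: successors {3}; not q there: 3:F. ✗
3: successors {4}; not q there: 4:F. ✗
4: successors {5}; not q there: 5:F. ✗
5: successors {6}; not q there: 6:F. ✗
6: successors {7}; not q there: 7:T. ✓
7: successors {8}; not q there: 8:T. ✓
8: successors {1}; not q there: 1:T. ✓
Satisfying worlds: {6, 7, 8}.
So Box not q fails at the other 5 worlds.

5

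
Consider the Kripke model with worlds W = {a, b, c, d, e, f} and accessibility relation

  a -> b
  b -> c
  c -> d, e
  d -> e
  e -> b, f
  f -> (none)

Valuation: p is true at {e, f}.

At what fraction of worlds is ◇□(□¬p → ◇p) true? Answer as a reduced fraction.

2/3

a: successors {b}; □(□¬p → ◇p) there: b:T. ✓
b: successors {c}; □(□¬p → ◇p) there: c:T. ✓
c: successors {d, e}; □(□¬p → ◇p) there: d:T, e:F. ✓
d: successors {e}; □(□¬p → ◇p) there: e:F. ✗
e: successors {b, f}; □(□¬p → ◇p) there: b:T, f:T. ✓
f: no successors, so ◇□(□¬p → ◇p) fails. ✗
That's 4 of 6 worlds, so 4/6 = 2/3.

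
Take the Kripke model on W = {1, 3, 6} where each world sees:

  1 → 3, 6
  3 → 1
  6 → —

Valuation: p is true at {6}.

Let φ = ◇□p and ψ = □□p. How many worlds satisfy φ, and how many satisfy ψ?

For ◇□p:
1: successors {3, 6}; □p there: 3:F, 6:T. ✓
3: successors {1}; □p there: 1:F. ✗
6: no successors, so ◇□p fails. ✗
— 1 world.
For □□p:
1: successors {3, 6}; □p there: 3:F, 6:T. ✗
3: successors {1}; □p there: 1:F. ✗
6: no successors, so □□p holds vacuously. ✓
— 1 world.

1 and 1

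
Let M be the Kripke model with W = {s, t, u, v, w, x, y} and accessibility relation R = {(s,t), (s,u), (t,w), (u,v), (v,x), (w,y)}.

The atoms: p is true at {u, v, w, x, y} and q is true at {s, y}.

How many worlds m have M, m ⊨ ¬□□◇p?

s: □□◇p is T. ✗
t: □□◇p is F. ✓
u: □□◇p is F. ✓
v: □□◇p is T. ✗
w: □□◇p is T. ✗
x: □□◇p is T. ✗
y: □□◇p is T. ✗
Satisfying worlds: {t, u}.

2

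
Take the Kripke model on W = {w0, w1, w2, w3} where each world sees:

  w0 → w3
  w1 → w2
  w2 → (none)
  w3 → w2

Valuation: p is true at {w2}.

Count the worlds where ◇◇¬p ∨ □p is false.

w0: ◇◇¬p is F, □p is F. ✗
w1: ◇◇¬p is F, □p is T. ✓
w2: ◇◇¬p is F, □p is T. ✓
w3: ◇◇¬p is F, □p is T. ✓
Satisfying worlds: {w1, w2, w3}.
So ◇◇¬p ∨ □p fails at the other 1 world.

1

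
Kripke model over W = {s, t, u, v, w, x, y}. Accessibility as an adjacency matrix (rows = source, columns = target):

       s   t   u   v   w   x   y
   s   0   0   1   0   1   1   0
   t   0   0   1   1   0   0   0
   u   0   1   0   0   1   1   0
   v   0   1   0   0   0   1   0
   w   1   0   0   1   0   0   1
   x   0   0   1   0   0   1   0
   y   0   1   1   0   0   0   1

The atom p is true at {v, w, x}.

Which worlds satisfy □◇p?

s: successors {u, w, x}; ◇p there: u:T, w:T, x:T. ✓
t: successors {u, v}; ◇p there: u:T, v:T. ✓
u: successors {t, w, x}; ◇p there: t:T, w:T, x:T. ✓
v: successors {t, x}; ◇p there: t:T, x:T. ✓
w: successors {s, v, y}; ◇p there: s:T, v:T, y:F. ✗
x: successors {u, x}; ◇p there: u:T, x:T. ✓
y: successors {t, u, y}; ◇p there: t:T, u:T, y:F. ✗

{s, t, u, v, x}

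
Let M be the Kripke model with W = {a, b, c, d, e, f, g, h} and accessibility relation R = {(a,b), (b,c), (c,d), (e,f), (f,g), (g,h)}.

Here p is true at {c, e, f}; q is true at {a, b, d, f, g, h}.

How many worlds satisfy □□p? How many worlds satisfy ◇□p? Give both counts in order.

5 and 3

For □□p:
a: successors {b}; □p there: b:T. ✓
b: successors {c}; □p there: c:F. ✗
c: successors {d}; □p there: d:T. ✓
d: no successors, so □□p holds vacuously. ✓
e: successors {f}; □p there: f:F. ✗
f: successors {g}; □p there: g:F. ✗
g: successors {h}; □p there: h:T. ✓
h: no successors, so □□p holds vacuously. ✓
— 5 worlds.
For ◇□p:
a: successors {b}; □p there: b:T. ✓
b: successors {c}; □p there: c:F. ✗
c: successors {d}; □p there: d:T. ✓
d: no successors, so ◇□p fails. ✗
e: successors {f}; □p there: f:F. ✗
f: successors {g}; □p there: g:F. ✗
g: successors {h}; □p there: h:T. ✓
h: no successors, so ◇□p fails. ✗
— 3 worlds.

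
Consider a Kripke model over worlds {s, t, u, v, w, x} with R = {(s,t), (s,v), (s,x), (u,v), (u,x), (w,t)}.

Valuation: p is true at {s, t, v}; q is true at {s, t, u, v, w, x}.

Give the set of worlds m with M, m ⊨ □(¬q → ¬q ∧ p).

{s, t, u, v, w, x}

s: successors {t, v, x}; ¬q → ¬q ∧ p there: t:T, v:T, x:T. ✓
t: no successors, so □(¬q → ¬q ∧ p) holds vacuously. ✓
u: successors {v, x}; ¬q → ¬q ∧ p there: v:T, x:T. ✓
v: no successors, so □(¬q → ¬q ∧ p) holds vacuously. ✓
w: successors {t}; ¬q → ¬q ∧ p there: t:T. ✓
x: no successors, so □(¬q → ¬q ∧ p) holds vacuously. ✓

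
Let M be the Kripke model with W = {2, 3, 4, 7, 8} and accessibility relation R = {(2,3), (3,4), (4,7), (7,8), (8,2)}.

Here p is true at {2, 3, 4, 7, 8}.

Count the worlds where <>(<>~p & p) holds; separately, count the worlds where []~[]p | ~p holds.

0 and 0

For <>(<>~p & p):
2: successors {3}; <>~p & p there: 3:F. ✗
3: successors {4}; <>~p & p there: 4:F. ✗
4: successors {7}; <>~p & p there: 7:F. ✗
7: successors {8}; <>~p & p there: 8:F. ✗
8: successors {2}; <>~p & p there: 2:F. ✗
— 0 worlds.
For []~[]p | ~p:
2: []~[]p is F, ~p is F. ✗
3: []~[]p is F, ~p is F. ✗
4: []~[]p is F, ~p is F. ✗
7: []~[]p is F, ~p is F. ✗
8: []~[]p is F, ~p is F. ✗
— 0 worlds.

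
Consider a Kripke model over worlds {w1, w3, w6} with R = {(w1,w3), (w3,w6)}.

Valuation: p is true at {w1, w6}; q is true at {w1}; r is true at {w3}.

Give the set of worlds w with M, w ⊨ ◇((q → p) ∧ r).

{w1}

w1: successors {w3}; (q → p) ∧ r there: w3:T. ✓
w3: successors {w6}; (q → p) ∧ r there: w6:F. ✗
w6: no successors, so ◇((q → p) ∧ r) fails. ✗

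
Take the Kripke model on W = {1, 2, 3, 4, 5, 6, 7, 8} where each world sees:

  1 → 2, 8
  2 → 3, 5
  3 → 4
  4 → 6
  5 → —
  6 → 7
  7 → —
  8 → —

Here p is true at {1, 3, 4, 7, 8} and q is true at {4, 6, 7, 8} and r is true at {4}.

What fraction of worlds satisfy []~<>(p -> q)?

1/2

1: successors {2, 8}; ~<>(p -> q) there: 2:F, 8:T. ✗
2: successors {3, 5}; ~<>(p -> q) there: 3:F, 5:T. ✗
3: successors {4}; ~<>(p -> q) there: 4:F. ✗
4: successors {6}; ~<>(p -> q) there: 6:F. ✗
5: no successors, so []~<>(p -> q) holds vacuously. ✓
6: successors {7}; ~<>(p -> q) there: 7:T. ✓
7: no successors, so []~<>(p -> q) holds vacuously. ✓
8: no successors, so []~<>(p -> q) holds vacuously. ✓
That's 4 of 8 worlds, so 4/8 = 1/2.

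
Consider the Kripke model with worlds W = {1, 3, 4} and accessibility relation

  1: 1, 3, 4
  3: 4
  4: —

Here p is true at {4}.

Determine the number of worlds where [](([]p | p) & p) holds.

1: successors {1, 3, 4}; ([]p | p) & p there: 1:F, 3:F, 4:T. ✗
3: successors {4}; ([]p | p) & p there: 4:T. ✓
4: no successors, so [](([]p | p) & p) holds vacuously. ✓
Satisfying worlds: {3, 4}.

2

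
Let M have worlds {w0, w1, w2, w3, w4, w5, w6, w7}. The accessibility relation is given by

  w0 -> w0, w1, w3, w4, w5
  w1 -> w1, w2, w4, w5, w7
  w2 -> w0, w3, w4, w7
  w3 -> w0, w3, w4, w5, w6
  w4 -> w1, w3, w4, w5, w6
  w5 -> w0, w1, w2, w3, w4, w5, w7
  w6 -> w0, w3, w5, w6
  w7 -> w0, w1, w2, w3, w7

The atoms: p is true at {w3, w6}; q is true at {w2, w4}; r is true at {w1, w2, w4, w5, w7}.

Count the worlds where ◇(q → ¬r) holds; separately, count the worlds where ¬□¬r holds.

8 and 8

For ◇(q → ¬r):
w0: successors {w0, w1, w3, w4, w5}; q → ¬r there: w0:T, w1:T, w3:T, w4:F, w5:T. ✓
w1: successors {w1, w2, w4, w5, w7}; q → ¬r there: w1:T, w2:F, w4:F, w5:T, w7:T. ✓
w2: successors {w0, w3, w4, w7}; q → ¬r there: w0:T, w3:T, w4:F, w7:T. ✓
w3: successors {w0, w3, w4, w5, w6}; q → ¬r there: w0:T, w3:T, w4:F, w5:T, w6:T. ✓
w4: successors {w1, w3, w4, w5, w6}; q → ¬r there: w1:T, w3:T, w4:F, w5:T, w6:T. ✓
w5: successors {w0, w1, w2, w3, w4, w5, w7}; q → ¬r there: w0:T, w1:T, w2:F, w3:T, w4:F, w5:T, w7:T. ✓
w6: successors {w0, w3, w5, w6}; q → ¬r there: w0:T, w3:T, w5:T, w6:T. ✓
w7: successors {w0, w1, w2, w3, w7}; q → ¬r there: w0:T, w1:T, w2:F, w3:T, w7:T. ✓
— 8 worlds.
For ¬□¬r:
w0: □¬r is F. ✓
w1: □¬r is F. ✓
w2: □¬r is F. ✓
w3: □¬r is F. ✓
w4: □¬r is F. ✓
w5: □¬r is F. ✓
w6: □¬r is F. ✓
w7: □¬r is F. ✓
— 8 worlds.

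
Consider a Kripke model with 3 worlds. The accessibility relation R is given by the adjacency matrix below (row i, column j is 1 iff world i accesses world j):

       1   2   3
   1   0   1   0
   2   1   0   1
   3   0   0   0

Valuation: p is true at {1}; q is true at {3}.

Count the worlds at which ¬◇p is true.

2

1: ◇p is F. ✓
2: ◇p is T. ✗
3: ◇p is F. ✓
Satisfying worlds: {1, 3}.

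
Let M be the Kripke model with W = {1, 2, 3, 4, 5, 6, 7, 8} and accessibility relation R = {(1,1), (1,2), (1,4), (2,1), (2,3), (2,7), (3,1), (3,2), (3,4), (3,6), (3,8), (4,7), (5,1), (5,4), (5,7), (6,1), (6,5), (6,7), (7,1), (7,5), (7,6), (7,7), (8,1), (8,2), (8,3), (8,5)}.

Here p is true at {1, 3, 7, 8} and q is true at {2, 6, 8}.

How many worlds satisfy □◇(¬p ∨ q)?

1: successors {1, 2, 4}; ◇(¬p ∨ q) there: 1:T, 2:F, 4:F. ✗
2: successors {1, 3, 7}; ◇(¬p ∨ q) there: 1:T, 3:T, 7:T. ✓
3: successors {1, 2, 4, 6, 8}; ◇(¬p ∨ q) there: 1:T, 2:F, 4:F, 6:T, 8:T. ✗
4: successors {7}; ◇(¬p ∨ q) there: 7:T. ✓
5: successors {1, 4, 7}; ◇(¬p ∨ q) there: 1:T, 4:F, 7:T. ✗
6: successors {1, 5, 7}; ◇(¬p ∨ q) there: 1:T, 5:T, 7:T. ✓
7: successors {1, 5, 6, 7}; ◇(¬p ∨ q) there: 1:T, 5:T, 6:T, 7:T. ✓
8: successors {1, 2, 3, 5}; ◇(¬p ∨ q) there: 1:T, 2:F, 3:T, 5:T. ✗
Satisfying worlds: {2, 4, 6, 7}.

4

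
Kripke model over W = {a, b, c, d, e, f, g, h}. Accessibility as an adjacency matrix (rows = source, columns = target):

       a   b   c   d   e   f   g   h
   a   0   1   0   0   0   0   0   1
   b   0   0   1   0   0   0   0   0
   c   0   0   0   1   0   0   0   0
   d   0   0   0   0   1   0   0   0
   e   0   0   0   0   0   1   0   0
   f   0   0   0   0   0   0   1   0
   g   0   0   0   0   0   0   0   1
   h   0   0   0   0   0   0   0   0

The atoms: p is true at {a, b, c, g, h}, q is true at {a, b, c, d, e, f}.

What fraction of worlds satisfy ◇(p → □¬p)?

3/4

a: successors {b, h}; p → □¬p there: b:F, h:T. ✓
b: successors {c}; p → □¬p there: c:T. ✓
c: successors {d}; p → □¬p there: d:T. ✓
d: successors {e}; p → □¬p there: e:T. ✓
e: successors {f}; p → □¬p there: f:T. ✓
f: successors {g}; p → □¬p there: g:F. ✗
g: successors {h}; p → □¬p there: h:T. ✓
h: no successors, so ◇(p → □¬p) fails. ✗
That's 6 of 8 worlds, so 6/8 = 3/4.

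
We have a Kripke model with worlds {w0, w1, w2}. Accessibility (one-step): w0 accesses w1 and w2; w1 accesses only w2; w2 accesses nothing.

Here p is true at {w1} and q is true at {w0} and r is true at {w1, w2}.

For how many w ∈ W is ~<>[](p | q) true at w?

w0: <>[](p | q) is T. ✗
w1: <>[](p | q) is T. ✗
w2: <>[](p | q) is F. ✓
Satisfying worlds: {w2}.

1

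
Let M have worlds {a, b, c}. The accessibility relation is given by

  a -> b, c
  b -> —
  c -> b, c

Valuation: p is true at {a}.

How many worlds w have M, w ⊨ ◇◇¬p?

a: successors {b, c}; ◇¬p there: b:F, c:T. ✓
b: no successors, so ◇◇¬p fails. ✗
c: successors {b, c}; ◇¬p there: b:F, c:T. ✓
Satisfying worlds: {a, c}.

2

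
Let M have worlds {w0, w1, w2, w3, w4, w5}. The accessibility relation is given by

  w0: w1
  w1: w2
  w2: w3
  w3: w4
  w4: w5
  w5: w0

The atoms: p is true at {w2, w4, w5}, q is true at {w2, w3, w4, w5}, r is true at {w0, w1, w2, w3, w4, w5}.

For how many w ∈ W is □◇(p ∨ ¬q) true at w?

w0: successors {w1}; ◇(p ∨ ¬q) there: w1:T. ✓
w1: successors {w2}; ◇(p ∨ ¬q) there: w2:F. ✗
w2: successors {w3}; ◇(p ∨ ¬q) there: w3:T. ✓
w3: successors {w4}; ◇(p ∨ ¬q) there: w4:T. ✓
w4: successors {w5}; ◇(p ∨ ¬q) there: w5:T. ✓
w5: successors {w0}; ◇(p ∨ ¬q) there: w0:T. ✓
Satisfying worlds: {w0, w2, w3, w4, w5}.

5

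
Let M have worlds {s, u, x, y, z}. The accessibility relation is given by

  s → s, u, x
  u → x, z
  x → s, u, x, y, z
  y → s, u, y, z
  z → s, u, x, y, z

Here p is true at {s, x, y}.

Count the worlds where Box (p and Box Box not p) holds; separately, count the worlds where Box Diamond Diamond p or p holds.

0 and 5

For Box (p and Box Box not p):
s: successors {s, u, x}; p and Box Box not p there: s:F, u:F, x:F. ✗
u: successors {x, z}; p and Box Box not p there: x:F, z:F. ✗
x: successors {s, u, x, y, z}; p and Box Box not p there: s:F, u:F, x:F, y:F, z:F. ✗
y: successors {s, u, y, z}; p and Box Box not p there: s:F, u:F, y:F, z:F. ✗
z: successors {s, u, x, y, z}; p and Box Box not p there: s:F, u:F, x:F, y:F, z:F. ✗
— 0 worlds.
For Box Diamond Diamond p or p:
s: Box Diamond Diamond p is T, p is T. ✓
u: Box Diamond Diamond p is T, p is F. ✓
x: Box Diamond Diamond p is T, p is T. ✓
y: Box Diamond Diamond p is T, p is T. ✓
z: Box Diamond Diamond p is T, p is F. ✓
— 5 worlds.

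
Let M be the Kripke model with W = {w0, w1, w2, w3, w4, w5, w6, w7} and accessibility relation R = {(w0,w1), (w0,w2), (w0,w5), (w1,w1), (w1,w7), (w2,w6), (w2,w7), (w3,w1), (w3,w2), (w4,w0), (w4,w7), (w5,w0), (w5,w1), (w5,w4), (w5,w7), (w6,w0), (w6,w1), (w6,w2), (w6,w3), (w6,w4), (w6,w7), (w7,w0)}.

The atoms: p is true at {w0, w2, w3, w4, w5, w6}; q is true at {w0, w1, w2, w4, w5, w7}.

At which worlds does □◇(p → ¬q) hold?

w0: successors {w1, w2, w5}; ◇(p → ¬q) there: w1:T, w2:T, w5:T. ✓
w1: successors {w1, w7}; ◇(p → ¬q) there: w1:T, w7:F. ✗
w2: successors {w6, w7}; ◇(p → ¬q) there: w6:T, w7:F. ✗
w3: successors {w1, w2}; ◇(p → ¬q) there: w1:T, w2:T. ✓
w4: successors {w0, w7}; ◇(p → ¬q) there: w0:T, w7:F. ✗
w5: successors {w0, w1, w4, w7}; ◇(p → ¬q) there: w0:T, w1:T, w4:T, w7:F. ✗
w6: successors {w0, w1, w2, w3, w4, w7}; ◇(p → ¬q) there: w0:T, w1:T, w2:T, w3:T, w4:T, w7:F. ✗
w7: successors {w0}; ◇(p → ¬q) there: w0:T. ✓

{w0, w3, w7}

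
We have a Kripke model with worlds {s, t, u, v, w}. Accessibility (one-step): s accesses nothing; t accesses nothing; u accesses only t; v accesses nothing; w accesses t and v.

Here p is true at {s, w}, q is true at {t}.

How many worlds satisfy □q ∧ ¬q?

3

s: □q is T, ¬q is T. ✓
t: □q is T, ¬q is F. ✗
u: □q is T, ¬q is T. ✓
v: □q is T, ¬q is T. ✓
w: □q is F, ¬q is T. ✗
Satisfying worlds: {s, u, v}.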